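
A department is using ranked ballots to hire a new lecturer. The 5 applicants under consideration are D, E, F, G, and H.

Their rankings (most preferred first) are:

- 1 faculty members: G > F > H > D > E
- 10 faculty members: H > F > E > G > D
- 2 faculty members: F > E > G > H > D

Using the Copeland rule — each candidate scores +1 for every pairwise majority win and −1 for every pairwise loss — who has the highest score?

Pairwise results:
  D vs E: E wins 12–1.
  D vs F: F wins 13–0.
  D vs G: G wins 13–0.
  D vs H: H wins 13–0.
  E vs F: F wins 13–0.
  E vs G: E wins 12–1.
  E vs H: H wins 11–2.
  F vs G: F wins 12–1.
  F vs H: H wins 10–3.
  G vs H: H wins 10–3.
Copeland scores (wins − losses):
  D: 0 − 4 = -4
  E: 2 − 2 = 0
  F: 3 − 1 = 2
  G: 1 − 3 = -2
  H: 4 − 0 = 4
H has the best Copeland score.

H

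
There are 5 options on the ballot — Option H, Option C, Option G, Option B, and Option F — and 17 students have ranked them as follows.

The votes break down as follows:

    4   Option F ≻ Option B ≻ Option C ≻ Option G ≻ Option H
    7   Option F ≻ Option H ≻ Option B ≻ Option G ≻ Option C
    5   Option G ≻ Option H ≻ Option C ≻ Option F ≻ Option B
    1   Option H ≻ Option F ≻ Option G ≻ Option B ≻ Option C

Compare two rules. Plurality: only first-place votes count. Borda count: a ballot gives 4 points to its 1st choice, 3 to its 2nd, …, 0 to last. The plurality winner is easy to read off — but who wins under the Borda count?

Option F

Plurality first-place counts: Option H 1, Option C 0, Option G 5, Option B 0, Option F 11 → Option F.
Borda totals: Option H 40, Option C 18, Option G 33, Option B 27, Option F 52 → Option F.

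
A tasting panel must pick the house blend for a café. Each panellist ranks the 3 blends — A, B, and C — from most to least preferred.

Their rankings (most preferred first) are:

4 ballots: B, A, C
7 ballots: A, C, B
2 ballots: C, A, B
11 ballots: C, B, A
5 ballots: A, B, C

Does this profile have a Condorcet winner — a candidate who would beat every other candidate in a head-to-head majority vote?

Head-to-head results (29 voters total):
A vs B: B wins 15–14.
A vs C: A wins 16–13.
B vs C: C wins 20–9.
No candidate beats all others: A beats C beats B beats A, a majority cycle.

No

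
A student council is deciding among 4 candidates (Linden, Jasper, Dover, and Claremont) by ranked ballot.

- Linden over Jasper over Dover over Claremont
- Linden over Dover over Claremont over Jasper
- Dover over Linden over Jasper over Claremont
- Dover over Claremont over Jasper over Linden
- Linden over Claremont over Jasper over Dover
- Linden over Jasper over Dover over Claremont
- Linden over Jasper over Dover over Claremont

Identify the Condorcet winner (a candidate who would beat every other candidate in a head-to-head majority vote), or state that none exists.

Head-to-head results (7 voters total):
Linden vs Jasper: Linden wins 6–1.
Linden vs Dover: Linden wins 5–2.
Linden vs Claremont: Linden wins 6–1.
Jasper vs Dover: Jasper wins 4–3.
Jasper vs Claremont: Jasper wins 4–3.
Dover vs Claremont: Dover wins 6–1.
Linden beats each rival — Jasper (6–1), Dover (5–2), Claremont (6–1) — so Linden is the Condorcet winner.

Linden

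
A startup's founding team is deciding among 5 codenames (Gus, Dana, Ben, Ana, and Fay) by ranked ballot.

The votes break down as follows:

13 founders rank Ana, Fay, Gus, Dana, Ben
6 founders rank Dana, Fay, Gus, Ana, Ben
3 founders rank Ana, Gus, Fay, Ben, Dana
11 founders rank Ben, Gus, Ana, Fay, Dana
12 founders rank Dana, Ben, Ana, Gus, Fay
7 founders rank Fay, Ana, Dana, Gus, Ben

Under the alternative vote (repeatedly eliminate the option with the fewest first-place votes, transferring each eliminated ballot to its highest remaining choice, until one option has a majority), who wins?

Round 1: Dana 18, Ana 16, Ben 11, Fay 7, Gus 0. Gus has the fewest and is eliminated.
Round 2: Dana 18, Ana 16, Ben 11, Fay 7. Fay has the fewest and is eliminated.
Round 3: Ana 23, Dana 18, Ben 11. Ben has the fewest and is eliminated.
Round 4: Ana 34, Dana 18. Ana has a majority.

Ana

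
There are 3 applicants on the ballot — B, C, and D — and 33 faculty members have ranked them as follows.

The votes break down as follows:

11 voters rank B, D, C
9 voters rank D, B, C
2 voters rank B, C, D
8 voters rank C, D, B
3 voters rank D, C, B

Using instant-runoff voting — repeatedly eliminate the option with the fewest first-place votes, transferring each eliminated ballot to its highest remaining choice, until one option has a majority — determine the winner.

D

Round 1: B 13, D 12, C 8. C has the fewest and is eliminated.
Round 2: D 20, B 13. D has a majority.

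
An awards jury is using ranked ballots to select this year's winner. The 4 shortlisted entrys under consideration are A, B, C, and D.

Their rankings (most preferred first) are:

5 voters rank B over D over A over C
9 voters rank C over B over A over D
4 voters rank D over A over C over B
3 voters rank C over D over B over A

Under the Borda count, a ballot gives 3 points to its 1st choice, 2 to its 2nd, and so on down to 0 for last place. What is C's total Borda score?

40

Borda scores:
  A: 5·1 + 9·1 + 4·2 + 3·0 = 22
  B: 5·3 + 9·2 + 4·0 + 3·1 = 36
  C: 5·0 + 9·3 + 4·1 + 3·3 = 40
  D: 5·2 + 9·0 + 4·3 + 3·2 = 28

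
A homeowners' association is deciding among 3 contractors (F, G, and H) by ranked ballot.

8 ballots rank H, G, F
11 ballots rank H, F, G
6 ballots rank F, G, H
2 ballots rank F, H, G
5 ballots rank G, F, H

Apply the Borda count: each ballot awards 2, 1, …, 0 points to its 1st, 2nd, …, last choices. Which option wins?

Borda scores:
  F: 8·0 + 11·1 + 6·2 + 2·2 + 5·1 = 32
  G: 8·1 + 11·0 + 6·1 + 2·0 + 5·2 = 24
  H: 8·2 + 11·2 + 6·0 + 2·1 + 5·0 = 40
H has the highest total.

H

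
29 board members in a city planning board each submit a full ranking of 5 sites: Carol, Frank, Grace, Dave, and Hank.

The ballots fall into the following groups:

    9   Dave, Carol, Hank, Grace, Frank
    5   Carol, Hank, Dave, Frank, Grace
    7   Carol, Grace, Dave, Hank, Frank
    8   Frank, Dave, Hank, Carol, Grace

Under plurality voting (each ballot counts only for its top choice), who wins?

Carol

First-place vote totals:
  Carol: 12
  Frank: 8
  Grace: 0
  Dave: 9
  Hank: 0
Carol has the most first-place votes.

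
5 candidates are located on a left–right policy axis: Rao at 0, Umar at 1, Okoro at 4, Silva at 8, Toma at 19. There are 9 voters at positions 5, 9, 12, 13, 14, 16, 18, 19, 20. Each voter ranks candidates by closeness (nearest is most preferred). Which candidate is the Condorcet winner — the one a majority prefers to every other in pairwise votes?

Toma

With single-peaked preferences on a line, the Condorcet winner is the candidate closest to the median voter.
The median voter (position 14) is closest to Toma at 19.
Check: Toma vs Umar — voters closer to Toma: 7 of 9.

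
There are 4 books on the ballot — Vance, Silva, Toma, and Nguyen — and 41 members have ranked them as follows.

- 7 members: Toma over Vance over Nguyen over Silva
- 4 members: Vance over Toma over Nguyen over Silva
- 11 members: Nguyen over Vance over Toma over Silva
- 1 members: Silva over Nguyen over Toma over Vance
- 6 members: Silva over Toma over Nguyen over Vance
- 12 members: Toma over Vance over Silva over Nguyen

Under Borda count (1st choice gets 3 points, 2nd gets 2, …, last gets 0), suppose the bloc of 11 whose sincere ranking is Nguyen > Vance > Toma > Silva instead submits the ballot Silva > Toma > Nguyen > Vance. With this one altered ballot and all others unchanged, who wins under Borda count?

Borda totals with the altered ballot: Vance 50, Silva 66, Toma 100, Nguyen 30.
The winner is unchanged: still Toma.

Toma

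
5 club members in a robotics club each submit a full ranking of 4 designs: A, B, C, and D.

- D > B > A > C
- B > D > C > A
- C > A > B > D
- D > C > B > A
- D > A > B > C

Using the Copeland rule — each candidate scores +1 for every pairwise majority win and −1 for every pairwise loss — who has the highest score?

Pairwise results:
  A vs B: B wins 3–2.
  A vs C: C wins 3–2.
  A vs D: D wins 4–1.
  B vs C: B wins 3–2.
  B vs D: D wins 3–2.
  C vs D: D wins 4–1.
Copeland scores (wins − losses):
  A: 0 − 3 = -3
  B: 2 − 1 = 1
  C: 1 − 2 = -1
  D: 3 − 0 = 3
D has the best Copeland score.

D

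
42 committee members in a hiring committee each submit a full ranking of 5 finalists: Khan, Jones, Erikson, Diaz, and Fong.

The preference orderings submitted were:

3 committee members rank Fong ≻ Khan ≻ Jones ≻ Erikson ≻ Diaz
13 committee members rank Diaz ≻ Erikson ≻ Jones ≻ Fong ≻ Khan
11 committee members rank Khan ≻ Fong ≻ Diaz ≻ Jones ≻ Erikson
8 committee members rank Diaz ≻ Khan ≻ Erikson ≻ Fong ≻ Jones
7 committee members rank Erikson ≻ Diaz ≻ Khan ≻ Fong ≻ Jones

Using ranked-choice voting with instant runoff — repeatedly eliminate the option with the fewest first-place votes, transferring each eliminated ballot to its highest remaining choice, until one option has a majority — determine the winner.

Diaz

Round 1: Diaz 21, Khan 11, Erikson 7, Fong 3, Jones 0. Jones has the fewest and is eliminated.
Round 2: Diaz 21, Khan 11, Erikson 7, Fong 3. Fong has the fewest and is eliminated.
Round 3: Diaz 21, Khan 14, Erikson 7. Erikson has the fewest and is eliminated.
Round 4: Diaz 28, Khan 14. Diaz has a majority.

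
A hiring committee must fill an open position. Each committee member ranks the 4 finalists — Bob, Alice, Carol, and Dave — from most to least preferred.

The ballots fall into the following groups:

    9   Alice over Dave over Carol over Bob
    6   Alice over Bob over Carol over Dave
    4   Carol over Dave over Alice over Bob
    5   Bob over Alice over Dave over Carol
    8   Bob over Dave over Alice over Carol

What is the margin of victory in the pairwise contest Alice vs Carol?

24

Ballots ranking Alice above Carol: 9+6+5+8 = 28.
Ballots ranking Carol above Alice: 4.
Alice wins 28–4, a margin of 24.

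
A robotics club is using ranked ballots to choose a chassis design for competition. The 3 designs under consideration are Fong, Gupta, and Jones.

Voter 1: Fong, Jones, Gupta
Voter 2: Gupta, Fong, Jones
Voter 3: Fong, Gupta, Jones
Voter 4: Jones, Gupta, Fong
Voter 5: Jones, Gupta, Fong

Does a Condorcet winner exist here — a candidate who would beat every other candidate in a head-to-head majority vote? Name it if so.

Head-to-head results (5 voters total):
Fong vs Gupta: Gupta wins 3–2.
Fong vs Jones: Fong wins 3–2.
Gupta vs Jones: Jones wins 3–2.
No candidate beats all others: Fong beats Jones beats Gupta beats Fong, a majority cycle.

There is no Condorcet winner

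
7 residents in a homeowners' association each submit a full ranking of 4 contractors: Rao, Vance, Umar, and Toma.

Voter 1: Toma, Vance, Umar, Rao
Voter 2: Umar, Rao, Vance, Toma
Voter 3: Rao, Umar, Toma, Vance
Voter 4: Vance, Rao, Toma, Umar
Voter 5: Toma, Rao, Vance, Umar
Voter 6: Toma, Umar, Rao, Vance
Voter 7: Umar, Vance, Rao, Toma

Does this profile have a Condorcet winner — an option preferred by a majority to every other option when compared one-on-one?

No

Head-to-head results (7 voters total):
Rao vs Vance: Rao wins 4–3.
Rao vs Umar: Umar wins 4–3.
Rao vs Toma: Rao wins 4–3.
Vance vs Umar: Umar wins 4–3.
Vance vs Toma: Toma wins 4–3.
Umar vs Toma: Toma wins 4–3.
No candidate beats all others: Rao beats Toma beats Umar beats Rao, a majority cycle.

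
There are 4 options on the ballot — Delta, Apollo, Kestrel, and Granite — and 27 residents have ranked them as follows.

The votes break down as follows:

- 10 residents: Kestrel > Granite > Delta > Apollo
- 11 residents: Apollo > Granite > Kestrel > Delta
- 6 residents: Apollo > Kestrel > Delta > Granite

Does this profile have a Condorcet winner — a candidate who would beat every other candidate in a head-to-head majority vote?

Head-to-head results (27 voters total):
Delta vs Apollo: Apollo wins 17–10.
Delta vs Kestrel: Kestrel wins 27–0.
Delta vs Granite: Granite wins 21–6.
Apollo vs Kestrel: Apollo wins 17–10.
Apollo vs Granite: Apollo wins 17–10.
Kestrel vs Granite: Kestrel wins 16–11.
Apollo beats each rival — Delta (17–10), Kestrel (17–10), Granite (17–10) — so Apollo is the Condorcet winner.

Yes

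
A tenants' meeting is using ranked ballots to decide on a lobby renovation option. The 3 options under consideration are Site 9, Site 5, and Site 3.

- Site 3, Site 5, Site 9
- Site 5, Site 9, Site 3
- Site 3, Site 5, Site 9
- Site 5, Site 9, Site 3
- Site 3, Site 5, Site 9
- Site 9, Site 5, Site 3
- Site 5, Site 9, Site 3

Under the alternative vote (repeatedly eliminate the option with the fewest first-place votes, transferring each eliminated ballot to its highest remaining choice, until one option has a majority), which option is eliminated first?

Site 9

Round 1: Site 5 3, Site 3 3, Site 9 1. Site 9 has the fewest and is eliminated.
Round 2: Site 5 4, Site 3 3. Site 5 has a majority.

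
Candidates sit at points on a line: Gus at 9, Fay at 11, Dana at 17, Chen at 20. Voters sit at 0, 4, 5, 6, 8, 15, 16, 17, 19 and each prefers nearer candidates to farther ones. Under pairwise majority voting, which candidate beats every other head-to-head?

With single-peaked preferences on a line, the Condorcet winner is the candidate closest to the median voter.
The median voter (position 8) is closest to Gus at 9.
Check: Gus vs Fay — voters closer to Gus: 5 of 9.

Gus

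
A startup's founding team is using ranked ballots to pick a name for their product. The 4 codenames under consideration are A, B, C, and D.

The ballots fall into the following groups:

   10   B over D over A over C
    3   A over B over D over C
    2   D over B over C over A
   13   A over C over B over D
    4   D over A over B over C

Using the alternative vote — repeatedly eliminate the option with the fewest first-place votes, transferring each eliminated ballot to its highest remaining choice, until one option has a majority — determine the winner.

A

Round 1: A 16, B 10, D 6, C 0. C has the fewest and is eliminated.
Round 2: A 16, B 10, D 6. D has the fewest and is eliminated.
Round 3: A 20, B 12. A has a majority.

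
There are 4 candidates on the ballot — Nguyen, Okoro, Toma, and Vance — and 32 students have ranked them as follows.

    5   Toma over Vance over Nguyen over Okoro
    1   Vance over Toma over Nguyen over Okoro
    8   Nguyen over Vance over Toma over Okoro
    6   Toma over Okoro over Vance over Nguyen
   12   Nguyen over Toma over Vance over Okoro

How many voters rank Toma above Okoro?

Ballots ranking Toma above Okoro: 5+1+8+6+12 = 32.
Ballots ranking Okoro above Toma: 0.
So 32 of 32 voters prefer Toma to Okoro.

32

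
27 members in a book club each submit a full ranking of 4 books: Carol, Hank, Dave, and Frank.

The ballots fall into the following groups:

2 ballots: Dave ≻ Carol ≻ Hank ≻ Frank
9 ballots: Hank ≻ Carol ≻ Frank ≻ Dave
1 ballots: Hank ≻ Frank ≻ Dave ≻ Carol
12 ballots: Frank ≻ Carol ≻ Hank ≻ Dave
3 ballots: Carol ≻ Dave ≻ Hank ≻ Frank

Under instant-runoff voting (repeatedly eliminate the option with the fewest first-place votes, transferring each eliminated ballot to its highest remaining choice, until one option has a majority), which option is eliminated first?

Dave

Round 1: Frank 12, Hank 10, Carol 3, Dave 2. Dave has the fewest and is eliminated.
Round 2: Frank 12, Hank 10, Carol 5. Carol has the fewest and is eliminated.
Round 3: Hank 15, Frank 12. Hank has a majority.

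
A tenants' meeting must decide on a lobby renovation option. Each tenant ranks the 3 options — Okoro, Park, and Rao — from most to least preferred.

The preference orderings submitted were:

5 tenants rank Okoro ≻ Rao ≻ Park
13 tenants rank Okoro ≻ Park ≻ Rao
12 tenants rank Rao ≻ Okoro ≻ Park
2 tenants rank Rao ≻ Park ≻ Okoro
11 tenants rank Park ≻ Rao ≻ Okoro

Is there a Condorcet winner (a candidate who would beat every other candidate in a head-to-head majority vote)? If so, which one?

Head-to-head results (43 voters total):
Okoro vs Park: Okoro wins 30–13.
Okoro vs Rao: Rao wins 25–18.
Park vs Rao: Park wins 24–19.
No candidate beats all others: Okoro beats Park beats Rao beats Okoro, a majority cycle.

No Condorcet winner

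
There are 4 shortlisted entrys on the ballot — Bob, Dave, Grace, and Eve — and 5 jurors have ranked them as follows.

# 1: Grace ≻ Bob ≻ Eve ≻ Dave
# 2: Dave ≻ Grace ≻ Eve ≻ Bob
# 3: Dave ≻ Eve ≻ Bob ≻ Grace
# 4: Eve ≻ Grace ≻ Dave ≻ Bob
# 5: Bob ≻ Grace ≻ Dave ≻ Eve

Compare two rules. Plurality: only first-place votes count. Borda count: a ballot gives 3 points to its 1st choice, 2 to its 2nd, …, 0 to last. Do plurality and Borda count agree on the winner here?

No

Plurality first-place counts: Bob 1, Dave 2, Grace 1, Eve 1 → Dave.
Borda totals: Bob 6, Dave 8, Grace 9, Eve 7 → Grace.
The two rules disagree: plurality picks Dave, Borda picks Grace.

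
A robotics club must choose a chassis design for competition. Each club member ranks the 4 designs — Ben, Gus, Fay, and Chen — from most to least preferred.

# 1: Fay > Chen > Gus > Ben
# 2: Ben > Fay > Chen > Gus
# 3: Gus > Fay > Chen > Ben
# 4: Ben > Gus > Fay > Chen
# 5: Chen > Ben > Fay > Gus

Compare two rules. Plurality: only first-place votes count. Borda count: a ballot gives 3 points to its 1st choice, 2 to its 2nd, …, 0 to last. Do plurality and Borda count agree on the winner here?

No

Plurality first-place counts: Ben 2, Gus 1, Fay 1, Chen 1 → Ben.
Borda totals: Ben 8, Gus 6, Fay 9, Chen 7 → Fay.
The two rules disagree: plurality picks Ben, Borda picks Fay.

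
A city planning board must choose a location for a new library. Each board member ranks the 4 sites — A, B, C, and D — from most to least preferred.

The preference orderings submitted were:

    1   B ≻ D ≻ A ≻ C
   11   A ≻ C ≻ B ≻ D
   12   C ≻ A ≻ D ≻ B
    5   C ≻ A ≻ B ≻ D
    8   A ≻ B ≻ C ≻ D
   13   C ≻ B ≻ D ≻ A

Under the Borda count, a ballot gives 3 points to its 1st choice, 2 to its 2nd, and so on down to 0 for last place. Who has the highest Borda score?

C

Borda scores:
  A: 1 + 11·3 + 12·2 + 5·2 + 8·3 + 13·0 = 92
  B: 3 + 11·1 + 12·0 + 5·1 + 8·2 + 13·2 = 61
  C: 0 + 11·2 + 12·3 + 5·3 + 8·1 + 13·3 = 120
  D: 2 + 11·0 + 12·1 + 5·0 + 8·0 + 13·1 = 27
C has the highest total.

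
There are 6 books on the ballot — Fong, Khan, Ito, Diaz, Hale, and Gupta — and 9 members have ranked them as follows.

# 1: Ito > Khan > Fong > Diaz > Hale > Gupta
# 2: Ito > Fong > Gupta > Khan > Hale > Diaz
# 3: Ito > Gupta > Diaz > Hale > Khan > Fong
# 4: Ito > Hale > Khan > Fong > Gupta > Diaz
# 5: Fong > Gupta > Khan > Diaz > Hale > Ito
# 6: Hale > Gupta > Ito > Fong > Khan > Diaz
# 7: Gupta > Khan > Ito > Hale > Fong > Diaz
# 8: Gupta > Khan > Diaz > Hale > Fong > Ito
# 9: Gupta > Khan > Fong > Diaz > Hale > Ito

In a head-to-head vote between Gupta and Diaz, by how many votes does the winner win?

Ballots ranking Gupta above Diaz: 8.
Ballots ranking Diaz above Gupta: 1.
Gupta wins 8–1, a margin of 7.

7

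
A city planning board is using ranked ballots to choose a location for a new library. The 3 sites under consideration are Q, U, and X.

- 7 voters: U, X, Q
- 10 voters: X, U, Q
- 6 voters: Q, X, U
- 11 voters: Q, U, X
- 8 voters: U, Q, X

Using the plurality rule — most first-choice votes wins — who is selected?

First-place vote totals:
  Q: 17
  U: 15
  X: 10
Q has the most first-place votes.

Q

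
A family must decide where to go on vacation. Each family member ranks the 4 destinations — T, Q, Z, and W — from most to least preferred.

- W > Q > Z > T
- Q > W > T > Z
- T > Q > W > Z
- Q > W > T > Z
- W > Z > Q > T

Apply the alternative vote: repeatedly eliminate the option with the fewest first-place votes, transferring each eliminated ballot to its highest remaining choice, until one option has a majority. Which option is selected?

Q

Round 1: Q 2, W 2, T 1, Z 0. Z has the fewest and is eliminated.
Round 2: Q 2, W 2, T 1. T has the fewest and is eliminated.
Round 3: Q 3, W 2. Q has a majority.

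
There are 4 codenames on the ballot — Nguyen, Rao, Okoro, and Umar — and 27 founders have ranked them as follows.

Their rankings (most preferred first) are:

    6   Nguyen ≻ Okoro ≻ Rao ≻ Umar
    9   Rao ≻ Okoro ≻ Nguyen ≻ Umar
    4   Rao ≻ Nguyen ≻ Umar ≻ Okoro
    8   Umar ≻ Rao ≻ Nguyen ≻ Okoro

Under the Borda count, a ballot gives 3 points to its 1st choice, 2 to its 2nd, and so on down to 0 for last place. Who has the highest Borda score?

Rao

Borda scores:
  Nguyen: 6·3 + 9·1 + 4·2 + 8·1 = 43
  Rao: 6·1 + 9·3 + 4·3 + 8·2 = 61
  Okoro: 6·2 + 9·2 + 4·0 + 8·0 = 30
  Umar: 6·0 + 9·0 + 4·1 + 8·3 = 28
Rao has the highest total.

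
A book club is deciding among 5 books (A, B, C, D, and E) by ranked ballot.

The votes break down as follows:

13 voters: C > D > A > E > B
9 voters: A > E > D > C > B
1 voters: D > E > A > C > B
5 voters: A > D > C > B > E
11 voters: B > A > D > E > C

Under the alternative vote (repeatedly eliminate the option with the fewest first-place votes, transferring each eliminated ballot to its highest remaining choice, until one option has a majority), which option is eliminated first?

E

Round 1: A 14, C 13, B 11, D 1, E 0. E has the fewest and is eliminated.
Round 2: A 14, C 13, B 11, D 1. D has the fewest and is eliminated.
Round 3: A 15, C 13, B 11. B has the fewest and is eliminated.
Round 4: A 26, C 13. A has a majority.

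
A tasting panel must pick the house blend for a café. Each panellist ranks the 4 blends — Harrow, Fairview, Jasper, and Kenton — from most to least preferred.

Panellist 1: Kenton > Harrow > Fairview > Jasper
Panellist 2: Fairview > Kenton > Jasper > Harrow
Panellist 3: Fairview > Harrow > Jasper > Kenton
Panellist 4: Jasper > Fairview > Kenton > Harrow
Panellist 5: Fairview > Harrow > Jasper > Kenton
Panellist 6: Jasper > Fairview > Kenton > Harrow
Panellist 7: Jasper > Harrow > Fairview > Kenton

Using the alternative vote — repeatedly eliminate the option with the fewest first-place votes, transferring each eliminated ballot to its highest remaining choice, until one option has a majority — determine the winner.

Round 1: Fairview 3, Jasper 3, Kenton 1, Harrow 0. Harrow has the fewest and is eliminated.
Round 2: Fairview 3, Jasper 3, Kenton 1. Kenton has the fewest and is eliminated.
Round 3: Fairview 4, Jasper 3. Fairview has a majority.

Fairview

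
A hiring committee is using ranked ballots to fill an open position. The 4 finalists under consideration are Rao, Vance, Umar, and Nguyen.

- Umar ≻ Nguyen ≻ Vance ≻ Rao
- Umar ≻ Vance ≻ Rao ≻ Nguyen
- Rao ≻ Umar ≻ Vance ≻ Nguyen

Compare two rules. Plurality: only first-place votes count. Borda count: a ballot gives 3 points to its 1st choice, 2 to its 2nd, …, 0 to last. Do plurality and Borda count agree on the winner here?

Yes

Plurality first-place counts: Rao 1, Vance 0, Umar 2, Nguyen 0 → Umar.
Borda totals: Rao 4, Vance 4, Umar 8, Nguyen 2 → Umar.
The two rules agree on Umar.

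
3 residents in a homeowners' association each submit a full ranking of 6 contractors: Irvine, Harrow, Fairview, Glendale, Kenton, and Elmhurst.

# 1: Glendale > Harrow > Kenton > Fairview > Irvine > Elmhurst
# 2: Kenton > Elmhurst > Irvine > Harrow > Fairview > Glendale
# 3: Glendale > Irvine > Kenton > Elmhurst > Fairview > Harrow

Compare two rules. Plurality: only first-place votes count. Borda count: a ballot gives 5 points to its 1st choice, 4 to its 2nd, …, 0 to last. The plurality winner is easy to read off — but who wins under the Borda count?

Plurality first-place counts: Irvine 0, Harrow 0, Fairview 0, Glendale 2, Kenton 1, Elmhurst 0 → Glendale.
Borda totals: Irvine 8, Harrow 6, Fairview 4, Glendale 10, Kenton 11, Elmhurst 6 → Kenton.

Kenton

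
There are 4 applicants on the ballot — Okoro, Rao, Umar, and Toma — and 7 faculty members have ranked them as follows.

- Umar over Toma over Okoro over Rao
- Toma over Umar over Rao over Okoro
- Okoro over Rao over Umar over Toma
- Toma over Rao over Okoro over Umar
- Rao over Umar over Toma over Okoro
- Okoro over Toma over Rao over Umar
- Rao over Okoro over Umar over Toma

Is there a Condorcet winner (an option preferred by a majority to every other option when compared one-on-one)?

Head-to-head results (7 voters total):
Okoro vs Rao: Rao wins 4–3.
Okoro vs Umar: Okoro wins 4–3.
Okoro vs Toma: Toma wins 4–3.
Rao vs Umar: Rao wins 5–2.
Rao vs Toma: Toma wins 4–3.
Umar vs Toma: Umar wins 4–3.
No candidate beats all others: Okoro beats Umar beats Toma beats Okoro, a majority cycle.

No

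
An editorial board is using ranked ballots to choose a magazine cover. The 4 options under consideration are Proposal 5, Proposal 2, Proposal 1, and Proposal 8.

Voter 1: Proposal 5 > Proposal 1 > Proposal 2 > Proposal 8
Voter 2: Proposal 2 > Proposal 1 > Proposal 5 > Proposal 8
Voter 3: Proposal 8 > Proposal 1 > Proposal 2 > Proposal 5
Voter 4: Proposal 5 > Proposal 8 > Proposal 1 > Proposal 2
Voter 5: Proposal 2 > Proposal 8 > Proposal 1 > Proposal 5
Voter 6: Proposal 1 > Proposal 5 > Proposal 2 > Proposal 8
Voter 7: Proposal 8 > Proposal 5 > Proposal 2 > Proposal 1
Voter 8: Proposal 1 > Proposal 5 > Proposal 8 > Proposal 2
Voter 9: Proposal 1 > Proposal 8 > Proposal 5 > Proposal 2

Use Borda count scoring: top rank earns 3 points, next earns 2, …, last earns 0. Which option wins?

Borda scores:
  Proposal 5: 3 + 1 + 0 + 3 + 0 + 2 + 2 + 2 + 1 = 14
  Proposal 2: 1 + 3 + 1 + 0 + 3 + 1 + 1 + 0 + 0 = 10
  Proposal 1: 2 + 2 + 2 + 1 + 1 + 3 + 0 + 3 + 3 = 17
  Proposal 8: 0 + 0 + 3 + 2 + 2 + 0 + 3 + 1 + 2 = 13
Proposal 1 has the highest total.

Proposal 1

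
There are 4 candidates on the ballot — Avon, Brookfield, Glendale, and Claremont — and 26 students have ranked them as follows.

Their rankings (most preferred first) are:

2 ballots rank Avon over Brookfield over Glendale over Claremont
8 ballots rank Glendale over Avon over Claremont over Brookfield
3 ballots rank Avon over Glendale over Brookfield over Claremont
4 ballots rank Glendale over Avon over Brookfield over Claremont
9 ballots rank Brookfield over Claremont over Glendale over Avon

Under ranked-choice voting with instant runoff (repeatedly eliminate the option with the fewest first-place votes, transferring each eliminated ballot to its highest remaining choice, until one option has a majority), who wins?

Glendale

Round 1: Glendale 12, Brookfield 9, Avon 5, Claremont 0. Claremont has the fewest and is eliminated.
Round 2: Glendale 12, Brookfield 9, Avon 5. Avon has the fewest and is eliminated.
Round 3: Glendale 15, Brookfield 11. Glendale has a majority.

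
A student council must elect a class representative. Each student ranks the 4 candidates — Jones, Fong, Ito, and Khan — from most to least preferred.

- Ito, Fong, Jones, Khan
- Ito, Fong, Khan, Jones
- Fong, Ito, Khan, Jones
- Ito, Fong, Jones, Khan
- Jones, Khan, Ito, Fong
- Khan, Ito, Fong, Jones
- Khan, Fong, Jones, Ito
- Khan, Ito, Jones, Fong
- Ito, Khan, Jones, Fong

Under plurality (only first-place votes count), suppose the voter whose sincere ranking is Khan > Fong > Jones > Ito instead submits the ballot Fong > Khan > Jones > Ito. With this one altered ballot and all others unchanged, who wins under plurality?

Ito

First-place totals with the altered ballot: Jones 1, Fong 2, Ito 4, Khan 2.
The winner is unchanged: still Ito.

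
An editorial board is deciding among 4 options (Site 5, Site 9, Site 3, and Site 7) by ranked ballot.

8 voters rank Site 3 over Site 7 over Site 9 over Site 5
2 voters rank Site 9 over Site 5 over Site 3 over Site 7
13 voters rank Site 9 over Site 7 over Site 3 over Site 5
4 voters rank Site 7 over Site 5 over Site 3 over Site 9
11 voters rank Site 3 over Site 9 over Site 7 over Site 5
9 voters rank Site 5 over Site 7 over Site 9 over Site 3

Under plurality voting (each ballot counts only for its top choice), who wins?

First-place vote totals:
  Site 5: 9
  Site 9: 15
  Site 3: 19
  Site 7: 4
Site 3 has the most first-place votes.

Site 3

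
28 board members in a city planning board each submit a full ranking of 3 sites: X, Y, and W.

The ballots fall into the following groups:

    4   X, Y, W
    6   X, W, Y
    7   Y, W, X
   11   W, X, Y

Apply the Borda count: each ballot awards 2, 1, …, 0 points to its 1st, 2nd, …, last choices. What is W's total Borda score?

Borda scores:
  X: 4·2 + 6·2 + 7·0 + 11·1 = 31
  Y: 4·1 + 6·0 + 7·2 + 11·0 = 18
  W: 4·0 + 6·1 + 7·1 + 11·2 = 35

35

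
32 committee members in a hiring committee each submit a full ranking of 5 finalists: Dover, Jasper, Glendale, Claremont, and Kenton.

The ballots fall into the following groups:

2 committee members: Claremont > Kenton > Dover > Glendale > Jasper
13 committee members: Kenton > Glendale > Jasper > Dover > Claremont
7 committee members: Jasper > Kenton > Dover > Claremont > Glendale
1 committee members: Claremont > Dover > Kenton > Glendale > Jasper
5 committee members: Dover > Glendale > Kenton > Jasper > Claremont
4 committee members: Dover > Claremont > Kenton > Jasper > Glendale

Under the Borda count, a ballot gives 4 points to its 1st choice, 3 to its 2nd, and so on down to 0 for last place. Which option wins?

Kenton

Borda scores:
  Dover: 2·2 + 13·1 + 7·2 + 3 + 5·4 + 4·4 = 70
  Jasper: 2·0 + 13·2 + 7·4 + 0 + 5·1 + 4·1 = 63
  Glendale: 2·1 + 13·3 + 7·0 + 1 + 5·3 + 4·0 = 57
  Claremont: 2·4 + 13·0 + 7·1 + 4 + 5·0 + 4·3 = 31
  Kenton: 2·3 + 13·4 + 7·3 + 2 + 5·2 + 4·2 = 99
Kenton has the highest total.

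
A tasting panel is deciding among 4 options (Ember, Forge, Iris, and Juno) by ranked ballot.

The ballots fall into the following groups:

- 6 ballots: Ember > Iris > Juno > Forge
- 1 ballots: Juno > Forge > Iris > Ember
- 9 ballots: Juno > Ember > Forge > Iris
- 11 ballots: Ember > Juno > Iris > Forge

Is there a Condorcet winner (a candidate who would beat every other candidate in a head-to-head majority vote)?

Yes

Head-to-head results (27 voters total):
Ember vs Forge: Ember wins 26–1.
Ember vs Iris: Ember wins 26–1.
Ember vs Juno: Ember wins 17–10.
Forge vs Iris: Iris wins 17–10.
Forge vs Juno: Juno wins 27–0.
Iris vs Juno: Juno wins 21–6.
Ember beats each rival — Forge (26–1), Iris (26–1), Juno (17–10) — so Ember is the Condorcet winner.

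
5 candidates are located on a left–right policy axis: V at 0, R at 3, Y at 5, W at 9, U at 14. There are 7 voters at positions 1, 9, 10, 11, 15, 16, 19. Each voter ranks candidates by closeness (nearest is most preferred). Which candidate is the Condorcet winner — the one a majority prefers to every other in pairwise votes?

W

With single-peaked preferences on a line, the Condorcet winner is the candidate closest to the median voter.
The median voter (position 11) is closest to W at 9.
Check: W vs Y — voters closer to W: 6 of 7.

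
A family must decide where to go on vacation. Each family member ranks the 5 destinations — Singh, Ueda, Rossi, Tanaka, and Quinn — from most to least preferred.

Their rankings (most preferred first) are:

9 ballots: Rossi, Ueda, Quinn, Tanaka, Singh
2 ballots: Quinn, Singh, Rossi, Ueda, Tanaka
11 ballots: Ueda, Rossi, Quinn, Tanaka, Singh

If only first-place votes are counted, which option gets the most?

First-place vote totals:
  Singh: 0
  Ueda: 11
  Rossi: 9
  Tanaka: 0
  Quinn: 2
Ueda has the most first-place votes.

Ueda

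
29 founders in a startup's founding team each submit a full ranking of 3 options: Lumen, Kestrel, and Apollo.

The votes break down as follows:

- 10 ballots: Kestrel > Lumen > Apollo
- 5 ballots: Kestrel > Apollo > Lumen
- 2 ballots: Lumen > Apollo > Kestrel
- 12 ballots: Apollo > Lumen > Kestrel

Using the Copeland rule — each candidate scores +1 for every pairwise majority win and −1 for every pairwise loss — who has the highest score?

Pairwise results:
  Lumen vs Kestrel: Kestrel wins 15–14.
  Lumen vs Apollo: Apollo wins 17–12.
  Kestrel vs Apollo: Kestrel wins 15–14.
Copeland scores (wins − losses):
  Lumen: 0 − 2 = -2
  Kestrel: 2 − 0 = 2
  Apollo: 1 − 1 = 0
Kestrel has the best Copeland score.

Kestrel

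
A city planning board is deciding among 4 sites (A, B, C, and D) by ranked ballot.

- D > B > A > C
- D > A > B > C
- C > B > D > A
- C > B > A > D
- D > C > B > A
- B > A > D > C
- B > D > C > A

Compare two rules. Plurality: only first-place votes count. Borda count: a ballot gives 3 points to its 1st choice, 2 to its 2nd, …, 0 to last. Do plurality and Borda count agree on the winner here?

Plurality first-place counts: A 0, B 2, C 2, D 3 → D.
Borda totals: A 6, B 14, C 9, D 13 → B.
The two rules disagree: plurality picks D, Borda picks B.

No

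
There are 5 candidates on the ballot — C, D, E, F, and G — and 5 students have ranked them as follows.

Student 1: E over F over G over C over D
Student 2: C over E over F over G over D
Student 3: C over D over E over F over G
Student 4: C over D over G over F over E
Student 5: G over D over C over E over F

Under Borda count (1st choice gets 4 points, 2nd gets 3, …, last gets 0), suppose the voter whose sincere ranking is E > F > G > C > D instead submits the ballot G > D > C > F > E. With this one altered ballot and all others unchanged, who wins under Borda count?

Borda totals with the altered ballot: C 16, D 12, E 6, F 5, G 11.
The winner is unchanged: still C.

C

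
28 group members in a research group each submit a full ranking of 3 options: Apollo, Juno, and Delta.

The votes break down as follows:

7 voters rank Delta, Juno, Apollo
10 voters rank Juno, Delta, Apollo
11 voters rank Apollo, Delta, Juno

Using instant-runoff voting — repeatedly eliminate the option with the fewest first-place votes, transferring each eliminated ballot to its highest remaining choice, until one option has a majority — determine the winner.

Juno

Round 1: Apollo 11, Juno 10, Delta 7. Delta has the fewest and is eliminated.
Round 2: Juno 17, Apollo 11. Juno has a majority.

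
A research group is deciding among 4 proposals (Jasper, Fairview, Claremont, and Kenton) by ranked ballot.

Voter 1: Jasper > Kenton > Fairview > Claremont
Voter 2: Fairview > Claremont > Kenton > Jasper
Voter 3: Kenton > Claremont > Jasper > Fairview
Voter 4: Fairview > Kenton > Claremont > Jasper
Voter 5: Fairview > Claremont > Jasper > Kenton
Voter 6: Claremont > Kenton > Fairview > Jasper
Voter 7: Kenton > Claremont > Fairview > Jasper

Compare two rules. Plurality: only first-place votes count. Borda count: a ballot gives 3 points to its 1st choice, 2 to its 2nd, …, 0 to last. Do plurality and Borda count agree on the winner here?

Plurality first-place counts: Jasper 1, Fairview 3, Claremont 1, Kenton 2 → Fairview.
Borda totals: Jasper 5, Fairview 12, Claremont 12, Kenton 13 → Kenton.
The two rules disagree: plurality picks Fairview, Borda picks Kenton.

No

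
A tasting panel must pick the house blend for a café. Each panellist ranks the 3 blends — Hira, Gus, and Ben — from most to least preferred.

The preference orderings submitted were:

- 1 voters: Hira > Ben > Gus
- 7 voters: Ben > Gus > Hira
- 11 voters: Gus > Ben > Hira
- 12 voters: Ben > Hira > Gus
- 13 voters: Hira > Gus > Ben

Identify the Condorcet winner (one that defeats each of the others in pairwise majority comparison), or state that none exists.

There is no Condorcet winner

Head-to-head results (44 voters total):
Hira vs Gus: Hira wins 26–18.
Hira vs Ben: Ben wins 30–14.
Gus vs Ben: Gus wins 24–20.
No candidate beats all others: Hira beats Gus beats Ben beats Hira, a majority cycle.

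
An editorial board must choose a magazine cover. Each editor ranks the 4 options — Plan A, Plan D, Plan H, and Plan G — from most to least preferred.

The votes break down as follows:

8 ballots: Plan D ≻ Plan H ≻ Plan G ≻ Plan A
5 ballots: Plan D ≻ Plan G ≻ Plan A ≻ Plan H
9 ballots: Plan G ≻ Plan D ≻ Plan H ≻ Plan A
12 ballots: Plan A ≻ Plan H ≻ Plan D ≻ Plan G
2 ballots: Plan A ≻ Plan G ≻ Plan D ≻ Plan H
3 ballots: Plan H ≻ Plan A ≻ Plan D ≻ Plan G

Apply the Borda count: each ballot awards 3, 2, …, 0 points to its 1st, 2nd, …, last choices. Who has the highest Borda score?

Plan D

Borda scores:
  Plan A: 8·0 + 5·1 + 9·0 + 12·3 + 2·3 + 3·2 = 53
  Plan D: 8·3 + 5·3 + 9·2 + 12·1 + 2·1 + 3·1 = 74
  Plan H: 8·2 + 5·0 + 9·1 + 12·2 + 2·0 + 3·3 = 58
  Plan G: 8·1 + 5·2 + 9·3 + 12·0 + 2·2 + 3·0 = 49
Plan D has the highest total.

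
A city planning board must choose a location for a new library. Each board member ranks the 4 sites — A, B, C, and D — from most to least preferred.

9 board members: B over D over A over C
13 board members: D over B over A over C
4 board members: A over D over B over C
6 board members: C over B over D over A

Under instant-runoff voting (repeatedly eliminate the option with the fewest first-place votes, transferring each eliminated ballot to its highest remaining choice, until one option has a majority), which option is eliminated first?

A

Round 1: D 13, B 9, C 6, A 4. A has the fewest and is eliminated.
Round 2: D 17, B 9, C 6. D has a majority.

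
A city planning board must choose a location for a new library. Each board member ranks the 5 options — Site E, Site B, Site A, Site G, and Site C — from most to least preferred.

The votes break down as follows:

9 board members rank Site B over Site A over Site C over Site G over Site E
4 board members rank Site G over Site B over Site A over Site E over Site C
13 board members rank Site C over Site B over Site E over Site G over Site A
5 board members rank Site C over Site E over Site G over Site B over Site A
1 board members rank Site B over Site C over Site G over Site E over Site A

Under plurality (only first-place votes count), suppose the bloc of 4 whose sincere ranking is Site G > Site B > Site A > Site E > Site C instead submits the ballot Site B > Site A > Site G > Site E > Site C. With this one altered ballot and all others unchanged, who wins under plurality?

First-place totals with the altered ballot: Site E 0, Site B 14, Site A 0, Site G 0, Site C 18.
The winner is unchanged: still Site C.

Site C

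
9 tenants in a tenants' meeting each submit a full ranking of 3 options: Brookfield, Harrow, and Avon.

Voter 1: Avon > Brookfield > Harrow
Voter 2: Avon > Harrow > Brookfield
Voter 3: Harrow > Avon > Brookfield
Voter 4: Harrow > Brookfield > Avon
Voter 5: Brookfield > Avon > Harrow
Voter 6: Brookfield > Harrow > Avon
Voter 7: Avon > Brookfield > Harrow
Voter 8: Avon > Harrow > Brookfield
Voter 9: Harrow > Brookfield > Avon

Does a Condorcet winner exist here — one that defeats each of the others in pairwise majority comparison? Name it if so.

Avon

Head-to-head results (9 voters total):
Brookfield vs Harrow: Harrow wins 5–4.
Brookfield vs Avon: Avon wins 5–4.
Harrow vs Avon: Avon wins 5–4.
Avon beats each rival — Brookfield (5–4), Harrow (5–4) — so Avon is the Condorcet winner.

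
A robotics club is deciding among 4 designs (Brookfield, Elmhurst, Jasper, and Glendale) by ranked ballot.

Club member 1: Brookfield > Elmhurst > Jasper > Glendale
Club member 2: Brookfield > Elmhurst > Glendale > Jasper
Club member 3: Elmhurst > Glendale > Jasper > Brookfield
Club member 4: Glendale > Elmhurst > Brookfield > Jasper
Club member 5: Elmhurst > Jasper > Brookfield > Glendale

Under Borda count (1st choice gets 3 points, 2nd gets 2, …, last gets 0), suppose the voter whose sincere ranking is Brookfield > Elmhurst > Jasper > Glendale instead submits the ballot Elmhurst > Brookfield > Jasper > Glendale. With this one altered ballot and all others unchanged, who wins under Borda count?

Borda totals with the altered ballot: Brookfield 7, Elmhurst 13, Jasper 4, Glendale 6.
The winner is unchanged: still Elmhurst.

Elmhurst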